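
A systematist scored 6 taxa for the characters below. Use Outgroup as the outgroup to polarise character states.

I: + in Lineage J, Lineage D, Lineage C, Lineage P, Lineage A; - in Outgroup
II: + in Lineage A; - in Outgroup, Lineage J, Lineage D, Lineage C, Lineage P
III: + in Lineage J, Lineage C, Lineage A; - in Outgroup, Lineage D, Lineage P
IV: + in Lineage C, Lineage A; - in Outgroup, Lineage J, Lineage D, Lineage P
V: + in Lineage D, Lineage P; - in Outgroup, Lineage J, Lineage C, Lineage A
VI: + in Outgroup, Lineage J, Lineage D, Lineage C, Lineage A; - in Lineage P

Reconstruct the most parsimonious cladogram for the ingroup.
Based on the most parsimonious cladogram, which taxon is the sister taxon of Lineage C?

Character polarity is set by the outgroup: the derived state is whichever differs from the outgroup's state, so for VI the derived state is '-', and for the remaining characters it is '+'.
All ingroup taxa share the derived state '+' for I; it defines the ingroup but does not resolve relationships within it.
II: derived state '+' in Lineage A only — an autapomorphy, so it tells us nothing about relationships among taxa.
Only Lineage A, Lineage C, and Lineage J show the derived state '+' for III, supporting them as a clade.
IV: derived state '+' in Lineage A and Lineage C only — synapomorphy for {Lineage A, Lineage C}.
Only Lineage D and Lineage P show the derived state '+' for V, supporting them as a clade.
VI: derived state '-' in Lineage P only — an autapomorphy, so it tells us nothing about relationships among taxa.
Most parsimonious ingroup topology: ((Lineage J,(Lineage C,Lineage A)),(Lineage D,Lineage P)).
Lineage C and Lineage A form a cherry on this tree, so they are sister taxa.

Lineage A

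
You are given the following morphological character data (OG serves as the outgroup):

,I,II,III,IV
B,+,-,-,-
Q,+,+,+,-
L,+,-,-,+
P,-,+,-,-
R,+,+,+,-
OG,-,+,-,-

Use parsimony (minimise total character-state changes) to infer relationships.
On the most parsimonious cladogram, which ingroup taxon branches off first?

Character polarity is set by the outgroup: the derived state is whichever differs from the outgroup's state, so for II the derived state is '-', and for the remaining characters it is '+'.
I: derived state '+' in B, L, Q, and R only — synapomorphy for {B, L, Q, R}.
II (derived state '-') is shared by B and L — a synapomorphy uniting that clade.
III (derived state '+') is shared by Q and R — a synapomorphy uniting that clade.
IV: derived state '+' in L only — an autapomorphy, so it tells us nothing about relationships among taxa.
Most parsimonious ingroup topology: (((R,Q),(B,L)),P).
P is sister to the clade containing all other ingroup taxa, so it is the earliest-diverging (most basal) ingroup lineage.

P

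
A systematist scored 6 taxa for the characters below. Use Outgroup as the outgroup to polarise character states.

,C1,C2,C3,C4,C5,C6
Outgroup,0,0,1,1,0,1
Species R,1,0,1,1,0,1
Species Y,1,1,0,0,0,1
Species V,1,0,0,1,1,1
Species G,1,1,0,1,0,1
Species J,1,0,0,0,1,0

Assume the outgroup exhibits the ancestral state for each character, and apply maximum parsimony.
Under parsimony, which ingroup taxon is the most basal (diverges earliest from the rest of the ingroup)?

Species R

Character polarity is set by the outgroup: the derived state is whichever differs from the outgroup's state, so for C3, C4, C6 the derived state is '0', and for the remaining characters it is '1'.
All ingroup taxa share the derived state '1' for C1; it defines the ingroup but does not resolve relationships within it.
C2 (derived state '1') is shared by Species G and Species Y — a synapomorphy uniting that clade.
C3 (derived state '0') is shared by Species G, Species J, Species V, and Species Y — a synapomorphy uniting that clade.
C4 (state '0') occurs in Species J and Species Y but conflicts with the nesting implied by the other characters — most parsimoniously interpreted as homoplasy.
C5: derived state '1' in Species J and Species V only — synapomorphy for {Species J, Species V}.
C6: derived state '0' in Species J only — an autapomorphy, so it tells us nothing about relationships among taxa.
Most parsimonious ingroup topology: (Species R,((Species Y,Species G),(Species V,Species J))).
Species R is sister to the clade containing all other ingroup taxa, so it is the earliest-diverging (most basal) ingroup lineage.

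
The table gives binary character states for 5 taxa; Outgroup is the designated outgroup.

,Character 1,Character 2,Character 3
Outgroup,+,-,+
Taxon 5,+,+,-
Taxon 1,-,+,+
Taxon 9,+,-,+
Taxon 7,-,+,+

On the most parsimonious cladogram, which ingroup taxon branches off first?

Character polarity is set by the outgroup: the derived state is whichever differs from the outgroup's state, so for Character 1, Character 3 the derived state is '-', and for the remaining characters it is '+'.
Character 1: derived state '-' in Taxon 1 and Taxon 7 only — synapomorphy for {Taxon 1, Taxon 7}.
Character 2: derived state '+' in Taxon 1, Taxon 5, and Taxon 7 only — synapomorphy for {Taxon 1, Taxon 5, Taxon 7}.
Character 3 (derived state '-') is unique to Taxon 5 (autapomorphy; uninformative for grouping).
Most parsimonious ingroup topology: ((Taxon 5,(Taxon 1,Taxon 7)),Taxon 9).
Taxon 9 is sister to the clade containing all other ingroup taxa, so it is the earliest-diverging (most basal) ingroup lineage.

Taxon 9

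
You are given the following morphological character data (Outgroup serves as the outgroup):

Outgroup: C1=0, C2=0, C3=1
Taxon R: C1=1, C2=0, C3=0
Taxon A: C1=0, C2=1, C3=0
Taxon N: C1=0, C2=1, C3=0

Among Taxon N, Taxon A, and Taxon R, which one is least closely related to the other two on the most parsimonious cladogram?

Taxon R

Character polarity is set by the outgroup: the derived state is whichever differs from the outgroup's state, so for C3 the derived state is '0', and for the remaining characters it is '1'.
C1 (derived state '1') is unique to Taxon R (autapomorphy; uninformative for grouping).
C2 (derived state '1') is shared by Taxon A and Taxon N — a synapomorphy uniting that clade.
C3 (derived state '0') is shared by all ingroup taxa — unites the whole ingroup.
Most parsimonious ingroup topology: (Taxon R,(Taxon A,Taxon N)).
Taxon N and Taxon A share a more recent common ancestor with each other than either does with Taxon R, so Taxon R is the least closely related of the three.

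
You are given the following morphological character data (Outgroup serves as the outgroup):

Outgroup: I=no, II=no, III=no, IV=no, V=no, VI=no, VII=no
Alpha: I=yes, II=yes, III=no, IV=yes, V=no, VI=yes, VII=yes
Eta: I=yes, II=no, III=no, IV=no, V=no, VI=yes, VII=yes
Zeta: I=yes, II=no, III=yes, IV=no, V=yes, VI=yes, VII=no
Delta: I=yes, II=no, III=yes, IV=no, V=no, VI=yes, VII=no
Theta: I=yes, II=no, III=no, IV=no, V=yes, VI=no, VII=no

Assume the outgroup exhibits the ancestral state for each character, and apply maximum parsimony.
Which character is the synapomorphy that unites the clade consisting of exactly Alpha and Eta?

The outgroup has state 'no' for every character, so 'yes' is the derived state throughout.
I (derived state 'yes') is shared by all ingroup taxa — unites the whole ingroup.
II (derived state 'yes') is unique to Alpha (autapomorphy; uninformative for grouping).
III: derived state 'yes' in Delta and Zeta only — synapomorphy for {Delta, Zeta}.
IV (derived state 'yes') is unique to Alpha (autapomorphy; uninformative for grouping).
V (state 'yes') occurs in Theta and Zeta but conflicts with the nesting implied by the other characters — most parsimoniously interpreted as homoplasy.
Only Alpha, Delta, Eta, and Zeta show the derived state 'yes' for VI, supporting them as a clade.
Only Alpha and Eta show the derived state 'yes' for VII, supporting them as a clade.
Most parsimonious ingroup topology: (((Alpha,Eta),(Zeta,Delta)),Theta).
The clade {Alpha, Eta} is supported by VII: its derived state 'yes' occurs in exactly those taxa and in no other taxon (including the outgroup).

VII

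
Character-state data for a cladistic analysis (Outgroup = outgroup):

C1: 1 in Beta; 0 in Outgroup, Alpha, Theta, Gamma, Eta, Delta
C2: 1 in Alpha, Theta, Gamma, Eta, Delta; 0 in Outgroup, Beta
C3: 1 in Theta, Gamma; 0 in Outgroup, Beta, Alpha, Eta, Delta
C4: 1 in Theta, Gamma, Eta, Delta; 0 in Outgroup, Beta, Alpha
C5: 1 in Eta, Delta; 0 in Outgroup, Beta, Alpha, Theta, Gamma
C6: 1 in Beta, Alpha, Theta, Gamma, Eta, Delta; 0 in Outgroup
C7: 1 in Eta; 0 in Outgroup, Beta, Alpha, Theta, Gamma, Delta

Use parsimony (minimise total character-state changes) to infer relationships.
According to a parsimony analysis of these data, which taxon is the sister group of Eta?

Delta

The outgroup has state '0' for every character, so '1' is the derived state throughout.
C1: derived state '1' in Beta only — an autapomorphy, so it tells us nothing about relationships among taxa.
C2: derived state '1' in Alpha, Delta, Eta, Gamma, and Theta only — synapomorphy for {Alpha, Delta, Eta, Gamma, Theta}.
C3 (derived state '1') is shared by Gamma and Theta — a synapomorphy uniting that clade.
C4 (derived state '1') is shared by Delta, Eta, Gamma, and Theta — a synapomorphy uniting that clade.
C5 (derived state '1') is shared by Delta and Eta — a synapomorphy uniting that clade.
All ingroup taxa share the derived state '1' for C6; it defines the ingroup but does not resolve relationships within it.
C7: derived state '1' in Eta only — an autapomorphy, so it tells us nothing about relationships among taxa.
Most parsimonious ingroup topology: (Beta,(Alpha,((Theta,Gamma),(Eta,Delta)))).
Eta and Delta form a cherry on this tree, so they are sister taxa.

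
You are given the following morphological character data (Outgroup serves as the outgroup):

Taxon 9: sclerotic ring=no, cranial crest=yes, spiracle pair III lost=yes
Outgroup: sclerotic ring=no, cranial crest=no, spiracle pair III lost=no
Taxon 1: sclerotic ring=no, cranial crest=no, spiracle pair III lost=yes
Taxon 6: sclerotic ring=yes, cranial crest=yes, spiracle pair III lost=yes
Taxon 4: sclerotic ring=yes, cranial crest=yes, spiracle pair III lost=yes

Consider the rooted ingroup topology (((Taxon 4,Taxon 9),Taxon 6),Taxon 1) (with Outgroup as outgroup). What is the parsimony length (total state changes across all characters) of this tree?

Map each character onto (((Taxon 4,Taxon 9),Taxon 6),Taxon 1) (rooted by Outgroup) and count the minimum state changes it requires (Fitch parsimony):
sclerotic ring: 2; cranial crest: 1; spiracle pair III lost: 1.
Total tree length = 4.

4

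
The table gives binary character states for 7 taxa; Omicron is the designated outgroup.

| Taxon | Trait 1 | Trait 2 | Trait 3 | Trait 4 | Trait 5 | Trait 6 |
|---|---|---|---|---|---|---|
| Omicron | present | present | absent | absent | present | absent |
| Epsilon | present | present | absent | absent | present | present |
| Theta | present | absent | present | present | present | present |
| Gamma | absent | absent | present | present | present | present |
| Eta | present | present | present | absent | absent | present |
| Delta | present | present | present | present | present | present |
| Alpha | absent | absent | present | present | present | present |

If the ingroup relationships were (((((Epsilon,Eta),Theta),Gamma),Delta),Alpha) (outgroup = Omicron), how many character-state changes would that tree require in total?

11

Map each character onto (((((Epsilon,Eta),Theta),Gamma),Delta),Alpha) (rooted by Omicron) and count the minimum state changes it requires (Fitch parsimony):
Trait 1: 2; Trait 2: 3; Trait 3: 2; Trait 4: 2; Trait 5: 1; Trait 6: 1.
Total tree length = 11.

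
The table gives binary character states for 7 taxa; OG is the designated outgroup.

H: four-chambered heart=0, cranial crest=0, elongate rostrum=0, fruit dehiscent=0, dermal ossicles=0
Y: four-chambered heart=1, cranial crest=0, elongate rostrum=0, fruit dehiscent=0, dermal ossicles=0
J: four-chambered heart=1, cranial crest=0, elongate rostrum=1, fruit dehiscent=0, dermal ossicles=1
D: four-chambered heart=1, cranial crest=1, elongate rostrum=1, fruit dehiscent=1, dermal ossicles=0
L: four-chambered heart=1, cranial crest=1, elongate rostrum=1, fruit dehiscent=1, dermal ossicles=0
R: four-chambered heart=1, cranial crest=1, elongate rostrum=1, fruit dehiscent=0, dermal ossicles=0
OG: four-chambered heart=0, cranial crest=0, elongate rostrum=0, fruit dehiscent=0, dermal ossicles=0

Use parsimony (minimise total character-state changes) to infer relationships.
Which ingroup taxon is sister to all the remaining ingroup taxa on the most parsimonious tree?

H

The outgroup has state '0' for every character, so '1' is the derived state throughout.
Only D, J, L, R, and Y show the derived state '1' for four-chambered heart, supporting them as a clade.
Only D, L, and R show the derived state '1' for cranial crest, supporting them as a clade.
elongate rostrum: derived state '1' in D, J, L, and R only — synapomorphy for {D, J, L, R}.
fruit dehiscent (derived state '1') is shared by D and L — a synapomorphy uniting that clade.
dermal ossicles (derived state '1') is unique to J (autapomorphy; uninformative for grouping).
Most parsimonious ingroup topology: ((Y,(((L,D),R),J)),H).
H is sister to the clade containing all other ingroup taxa, so it is the earliest-diverging (most basal) ingroup lineage.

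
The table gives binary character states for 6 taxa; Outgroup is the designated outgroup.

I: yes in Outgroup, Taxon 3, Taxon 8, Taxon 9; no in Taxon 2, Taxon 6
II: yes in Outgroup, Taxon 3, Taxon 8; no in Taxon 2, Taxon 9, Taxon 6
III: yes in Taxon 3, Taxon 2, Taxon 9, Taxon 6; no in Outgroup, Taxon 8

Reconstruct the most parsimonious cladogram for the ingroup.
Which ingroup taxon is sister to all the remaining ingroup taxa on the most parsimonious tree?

Taxon 8

Character polarity is set by the outgroup: the derived state is whichever differs from the outgroup's state, so for I, II the derived state is 'no', and for the remaining characters it is 'yes'.
Only Taxon 2 and Taxon 6 show the derived state 'no' for I, supporting them as a clade.
II: derived state 'no' in Taxon 2, Taxon 6, and Taxon 9 only — synapomorphy for {Taxon 2, Taxon 6, Taxon 9}.
III: derived state 'yes' in Taxon 2, Taxon 3, Taxon 6, and Taxon 9 only — synapomorphy for {Taxon 2, Taxon 3, Taxon 6, Taxon 9}.
Most parsimonious ingroup topology: ((Taxon 3,((Taxon 2,Taxon 6),Taxon 9)),Taxon 8).
Taxon 8 is sister to the clade containing all other ingroup taxa, so it is the earliest-diverging (most basal) ingroup lineage.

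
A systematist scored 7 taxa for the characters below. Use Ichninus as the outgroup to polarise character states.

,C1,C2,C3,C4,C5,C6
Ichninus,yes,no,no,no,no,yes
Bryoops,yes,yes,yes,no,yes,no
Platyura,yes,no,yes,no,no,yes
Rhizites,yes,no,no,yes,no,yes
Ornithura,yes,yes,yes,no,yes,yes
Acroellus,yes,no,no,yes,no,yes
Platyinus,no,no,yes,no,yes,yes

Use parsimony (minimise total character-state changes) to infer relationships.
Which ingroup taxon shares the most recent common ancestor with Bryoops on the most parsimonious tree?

Ornithura

Character polarity is set by the outgroup: the derived state is whichever differs from the outgroup's state, so for C1, C6 the derived state is 'no', and for the remaining characters it is 'yes'.
C1 (derived state 'no') is unique to Platyinus (autapomorphy; uninformative for grouping).
C2 (derived state 'yes') is shared by Bryoops and Ornithura — a synapomorphy uniting that clade.
C3: derived state 'yes' in Bryoops, Ornithura, Platyinus, and Platyura only — synapomorphy for {Bryoops, Ornithura, Platyinus, Platyura}.
Only Acroellus and Rhizites show the derived state 'yes' for C4, supporting them as a clade.
C5 (derived state 'yes') is shared by Bryoops, Ornithura, and Platyinus — a synapomorphy uniting that clade.
C6 (derived state 'no') is unique to Bryoops (autapomorphy; uninformative for grouping).
Most parsimonious ingroup topology: ((((Bryoops,Ornithura),Platyinus),Platyura),(Rhizites,Acroellus)).
Bryoops and Ornithura form a cherry on this tree, so they are sister taxa.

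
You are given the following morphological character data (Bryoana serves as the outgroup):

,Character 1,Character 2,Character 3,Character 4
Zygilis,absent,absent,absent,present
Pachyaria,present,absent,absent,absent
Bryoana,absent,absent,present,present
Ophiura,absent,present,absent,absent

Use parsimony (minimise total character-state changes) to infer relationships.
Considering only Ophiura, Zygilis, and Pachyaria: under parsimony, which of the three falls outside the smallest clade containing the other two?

Character polarity is set by the outgroup: the derived state is whichever differs from the outgroup's state, so for Character 3, Character 4 the derived state is 'absent', and for the remaining characters it is 'present'.
Character 1: derived state 'present' in Pachyaria only — an autapomorphy, so it tells us nothing about relationships among taxa.
Character 2 (derived state 'present') is unique to Ophiura (autapomorphy; uninformative for grouping).
All ingroup taxa share the derived state 'absent' for Character 3; it defines the ingroup but does not resolve relationships within it.
Character 4 (derived state 'absent') is shared by Ophiura and Pachyaria — a synapomorphy uniting that clade.
Most parsimonious ingroup topology: ((Pachyaria,Ophiura),Zygilis).
Ophiura and Pachyaria share a more recent common ancestor with each other than either does with Zygilis, so Zygilis is the least closely related of the three.

Zygilis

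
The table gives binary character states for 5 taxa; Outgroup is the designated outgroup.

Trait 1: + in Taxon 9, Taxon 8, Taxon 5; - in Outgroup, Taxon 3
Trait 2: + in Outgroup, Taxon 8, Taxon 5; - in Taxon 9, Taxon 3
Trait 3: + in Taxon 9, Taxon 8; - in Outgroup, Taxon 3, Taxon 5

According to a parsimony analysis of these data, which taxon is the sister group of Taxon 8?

Taxon 9

Character polarity is set by the outgroup: the derived state is whichever differs from the outgroup's state, so for Trait 2 the derived state is '-', and for the remaining characters it is '+'.
Trait 1 (derived state '+') is shared by Taxon 5, Taxon 8, and Taxon 9 — a synapomorphy uniting that clade.
Trait 2 (state '-') occurs in Taxon 3 and Taxon 9 but conflicts with the nesting implied by the other characters — most parsimoniously interpreted as homoplasy.
Trait 3: derived state '+' in Taxon 8 and Taxon 9 only — synapomorphy for {Taxon 8, Taxon 9}.
Most parsimonious ingroup topology: (((Taxon 9,Taxon 8),Taxon 5),Taxon 3).
Taxon 8 and Taxon 9 form a cherry on this tree, so they are sister taxa.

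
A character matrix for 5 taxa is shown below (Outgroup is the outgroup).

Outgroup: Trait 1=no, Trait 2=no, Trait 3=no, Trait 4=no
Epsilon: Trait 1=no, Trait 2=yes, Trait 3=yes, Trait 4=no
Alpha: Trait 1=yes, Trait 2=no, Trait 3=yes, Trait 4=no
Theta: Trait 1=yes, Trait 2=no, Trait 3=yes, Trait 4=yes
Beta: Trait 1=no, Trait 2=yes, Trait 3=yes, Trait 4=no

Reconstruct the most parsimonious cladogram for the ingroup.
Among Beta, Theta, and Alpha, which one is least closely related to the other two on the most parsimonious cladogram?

The outgroup has state 'no' for every character, so 'yes' is the derived state throughout.
Trait 1 (derived state 'yes') is shared by Alpha and Theta — a synapomorphy uniting that clade.
Only Beta and Epsilon show the derived state 'yes' for Trait 2, supporting them as a clade.
Trait 3 (derived state 'yes') is shared by all ingroup taxa — unites the whole ingroup.
Trait 4: derived state 'yes' in Theta only — an autapomorphy, so it tells us nothing about relationships among taxa.
Most parsimonious ingroup topology: ((Epsilon,Beta),(Alpha,Theta)).
Theta and Alpha share a more recent common ancestor with each other than either does with Beta, so Beta is the least closely related of the three.

Beta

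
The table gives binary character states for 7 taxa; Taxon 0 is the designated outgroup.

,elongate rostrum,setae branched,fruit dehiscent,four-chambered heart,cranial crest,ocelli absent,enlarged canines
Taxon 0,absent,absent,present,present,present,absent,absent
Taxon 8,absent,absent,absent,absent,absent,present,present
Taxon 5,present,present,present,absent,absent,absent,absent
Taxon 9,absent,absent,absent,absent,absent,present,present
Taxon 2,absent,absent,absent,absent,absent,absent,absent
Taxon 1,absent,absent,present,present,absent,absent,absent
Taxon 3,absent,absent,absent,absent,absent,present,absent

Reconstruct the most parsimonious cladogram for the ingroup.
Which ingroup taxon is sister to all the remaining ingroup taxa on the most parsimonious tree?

Taxon 1

Character polarity is set by the outgroup: the derived state is whichever differs from the outgroup's state, so for fruit dehiscent, four-chambered heart, cranial crest the derived state is 'absent', and for the remaining characters it is 'present'.
elongate rostrum (derived state 'present') is unique to Taxon 5 (autapomorphy; uninformative for grouping).
setae branched (derived state 'present') is unique to Taxon 5 (autapomorphy; uninformative for grouping).
fruit dehiscent: derived state 'absent' in Taxon 2, Taxon 3, Taxon 8, and Taxon 9 only — synapomorphy for {Taxon 2, Taxon 3, Taxon 8, Taxon 9}.
four-chambered heart (derived state 'absent') is shared by Taxon 2, Taxon 3, Taxon 5, Taxon 8, and Taxon 9 — a synapomorphy uniting that clade.
cranial crest (derived state 'absent') is shared by all ingroup taxa — unites the whole ingroup.
Only Taxon 3, Taxon 8, and Taxon 9 show the derived state 'present' for ocelli absent, supporting them as a clade.
enlarged canines (derived state 'present') is shared by Taxon 8 and Taxon 9 — a synapomorphy uniting that clade.
Most parsimonious ingroup topology: (((((Taxon 8,Taxon 9),Taxon 3),Taxon 2),Taxon 5),Taxon 1).
Taxon 1 is sister to the clade containing all other ingroup taxa, so it is the earliest-diverging (most basal) ingroup lineage.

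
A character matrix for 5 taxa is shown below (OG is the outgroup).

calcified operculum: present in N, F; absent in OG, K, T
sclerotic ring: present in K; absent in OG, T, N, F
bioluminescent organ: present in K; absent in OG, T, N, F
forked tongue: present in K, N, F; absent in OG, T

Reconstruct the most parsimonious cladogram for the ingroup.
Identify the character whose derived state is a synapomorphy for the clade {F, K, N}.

forked tongue

The outgroup has state 'absent' for every character, so 'present' is the derived state throughout.
Only F and N show the derived state 'present' for calcified operculum, supporting them as a clade.
sclerotic ring: derived state 'present' in K only — an autapomorphy, so it tells us nothing about relationships among taxa.
bioluminescent organ: derived state 'present' in K only — an autapomorphy, so it tells us nothing about relationships among taxa.
Only F, K, and N show the derived state 'present' for forked tongue, supporting them as a clade.
Most parsimonious ingroup topology: ((K,(N,F)),T).
The clade {F, K, N} is supported by forked tongue: its derived state 'present' occurs in exactly those taxa and in no other taxon (including the outgroup).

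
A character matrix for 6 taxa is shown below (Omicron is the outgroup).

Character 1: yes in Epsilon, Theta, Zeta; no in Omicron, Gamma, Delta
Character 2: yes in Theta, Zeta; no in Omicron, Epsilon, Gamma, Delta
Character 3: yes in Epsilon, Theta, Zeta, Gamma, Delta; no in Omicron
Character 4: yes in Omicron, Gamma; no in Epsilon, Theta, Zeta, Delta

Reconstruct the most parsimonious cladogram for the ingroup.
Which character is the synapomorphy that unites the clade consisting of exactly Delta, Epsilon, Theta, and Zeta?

Character 4

Character polarity is set by the outgroup: the derived state is whichever differs from the outgroup's state, so for Character 4 the derived state is 'no', and for the remaining characters it is 'yes'.
Character 1: derived state 'yes' in Epsilon, Theta, and Zeta only — synapomorphy for {Epsilon, Theta, Zeta}.
Only Theta and Zeta show the derived state 'yes' for Character 2, supporting them as a clade.
All ingroup taxa share the derived state 'yes' for Character 3; it defines the ingroup but does not resolve relationships within it.
Character 4 (derived state 'no') is shared by Delta, Epsilon, Theta, and Zeta — a synapomorphy uniting that clade.
Most parsimonious ingroup topology: (((Epsilon,(Theta,Zeta)),Delta),Gamma).
The clade {Delta, Epsilon, Theta, Zeta} is supported by Character 4: its derived state 'no' occurs in exactly those taxa and in no other taxon (including the outgroup).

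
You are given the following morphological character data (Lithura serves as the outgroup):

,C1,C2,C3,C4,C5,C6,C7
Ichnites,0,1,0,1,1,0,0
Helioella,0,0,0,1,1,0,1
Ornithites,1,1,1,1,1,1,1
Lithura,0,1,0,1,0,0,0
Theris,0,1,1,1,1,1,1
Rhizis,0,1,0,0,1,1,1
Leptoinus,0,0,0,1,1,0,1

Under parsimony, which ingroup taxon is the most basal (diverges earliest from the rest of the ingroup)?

Ichnites

Character polarity is set by the outgroup: the derived state is whichever differs from the outgroup's state, so for C2, C4 the derived state is '0', and for the remaining characters it is '1'.
C1 (derived state '1') is unique to Ornithites (autapomorphy; uninformative for grouping).
C2: derived state '0' in Helioella and Leptoinus only — synapomorphy for {Helioella, Leptoinus}.
Only Ornithites and Theris show the derived state '1' for C3, supporting them as a clade.
C4: derived state '0' in Rhizis only — an autapomorphy, so it tells us nothing about relationships among taxa.
All ingroup taxa share the derived state '1' for C5; it defines the ingroup but does not resolve relationships within it.
C6: derived state '1' in Ornithites, Rhizis, and Theris only — synapomorphy for {Ornithites, Rhizis, Theris}.
Only Helioella, Leptoinus, Ornithites, Rhizis, and Theris show the derived state '1' for C7, supporting them as a clade.
Most parsimonious ingroup topology: (((Rhizis,(Theris,Ornithites)),(Leptoinus,Helioella)),Ichnites).
Ichnites is sister to the clade containing all other ingroup taxa, so it is the earliest-diverging (most basal) ingroup lineage.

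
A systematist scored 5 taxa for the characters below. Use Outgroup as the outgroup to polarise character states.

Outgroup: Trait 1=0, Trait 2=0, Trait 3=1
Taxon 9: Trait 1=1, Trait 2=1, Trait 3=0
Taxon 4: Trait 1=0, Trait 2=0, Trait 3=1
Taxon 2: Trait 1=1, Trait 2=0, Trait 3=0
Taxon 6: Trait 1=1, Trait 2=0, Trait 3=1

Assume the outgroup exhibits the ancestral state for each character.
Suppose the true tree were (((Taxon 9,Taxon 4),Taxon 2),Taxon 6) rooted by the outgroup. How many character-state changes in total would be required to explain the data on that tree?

Map each character onto (((Taxon 9,Taxon 4),Taxon 2),Taxon 6) (rooted by Outgroup) and count the minimum state changes it requires (Fitch parsimony):
Trait 1: 2; Trait 2: 1; Trait 3: 2.
Total tree length = 5.

5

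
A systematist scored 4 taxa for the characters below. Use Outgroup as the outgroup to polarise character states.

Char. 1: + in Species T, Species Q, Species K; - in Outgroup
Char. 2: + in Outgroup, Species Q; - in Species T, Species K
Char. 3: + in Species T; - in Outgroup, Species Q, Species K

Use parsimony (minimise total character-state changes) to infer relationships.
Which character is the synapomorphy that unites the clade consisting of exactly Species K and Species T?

Character polarity is set by the outgroup: the derived state is whichever differs from the outgroup's state, so for Char. 2 the derived state is '-', and for the remaining characters it is '+'.
Char. 1 (derived state '+') is shared by all ingroup taxa — unites the whole ingroup.
Char. 2: derived state '-' in Species K and Species T only — synapomorphy for {Species K, Species T}.
Char. 3: derived state '+' in Species T only — an autapomorphy, so it tells us nothing about relationships among taxa.
Most parsimonious ingroup topology: ((Species T,Species K),Species Q).
The clade {Species K, Species T} is supported by Char. 2: its derived state '-' occurs in exactly those taxa and in no other taxon (including the outgroup).

Char. 2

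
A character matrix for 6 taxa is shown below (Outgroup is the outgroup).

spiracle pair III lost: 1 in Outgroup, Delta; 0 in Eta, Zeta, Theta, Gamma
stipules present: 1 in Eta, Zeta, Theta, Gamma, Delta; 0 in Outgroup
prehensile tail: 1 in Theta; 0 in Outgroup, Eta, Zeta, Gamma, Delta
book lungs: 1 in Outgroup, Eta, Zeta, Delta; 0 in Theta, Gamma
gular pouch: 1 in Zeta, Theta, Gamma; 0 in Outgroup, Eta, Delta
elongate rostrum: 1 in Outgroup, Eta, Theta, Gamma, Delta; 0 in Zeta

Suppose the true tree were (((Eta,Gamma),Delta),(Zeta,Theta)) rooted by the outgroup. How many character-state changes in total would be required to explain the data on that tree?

Map each character onto (((Eta,Gamma),Delta),(Zeta,Theta)) (rooted by Outgroup) and count the minimum state changes it requires (Fitch parsimony):
spiracle pair III lost: 2; stipules present: 1; prehensile tail: 1; book lungs: 2; gular pouch: 2; elongate rostrum: 1.
Total tree length = 9.

9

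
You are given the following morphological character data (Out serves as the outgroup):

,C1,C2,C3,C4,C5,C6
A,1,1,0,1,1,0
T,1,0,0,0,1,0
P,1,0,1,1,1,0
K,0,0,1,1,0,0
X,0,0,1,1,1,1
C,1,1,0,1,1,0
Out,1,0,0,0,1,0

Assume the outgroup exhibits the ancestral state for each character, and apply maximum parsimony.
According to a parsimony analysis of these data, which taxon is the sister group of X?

K

Character polarity is set by the outgroup: the derived state is whichever differs from the outgroup's state, so for C1, C5 the derived state is '0', and for the remaining characters it is '1'.
C1: derived state '0' in K and X only — synapomorphy for {K, X}.
C2: derived state '1' in A and C only — synapomorphy for {A, C}.
Only K, P, and X show the derived state '1' for C3, supporting them as a clade.
C4: derived state '1' in A, C, K, P, and X only — synapomorphy for {A, C, K, P, X}.
C5: derived state '0' in K only — an autapomorphy, so it tells us nothing about relationships among taxa.
C6: derived state '1' in X only — an autapomorphy, so it tells us nothing about relationships among taxa.
Most parsimonious ingroup topology: ((((X,K),P),(A,C)),T).
X and K form a cherry on this tree, so they are sister taxa.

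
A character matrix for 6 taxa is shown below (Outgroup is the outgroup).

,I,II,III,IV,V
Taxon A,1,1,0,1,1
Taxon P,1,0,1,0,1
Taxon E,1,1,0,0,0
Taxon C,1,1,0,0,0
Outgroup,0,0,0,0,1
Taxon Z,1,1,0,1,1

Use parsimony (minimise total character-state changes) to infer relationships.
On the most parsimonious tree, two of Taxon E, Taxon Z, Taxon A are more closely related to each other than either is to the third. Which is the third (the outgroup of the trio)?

Taxon E

Character polarity is set by the outgroup: the derived state is whichever differs from the outgroup's state, so for V the derived state is '0', and for the remaining characters it is '1'.
I (derived state '1') is shared by all ingroup taxa — unites the whole ingroup.
Only Taxon A, Taxon C, Taxon E, and Taxon Z show the derived state '1' for II, supporting them as a clade.
III: derived state '1' in Taxon P only — an autapomorphy, so it tells us nothing about relationships among taxa.
IV (derived state '1') is shared by Taxon A and Taxon Z — a synapomorphy uniting that clade.
V (derived state '0') is shared by Taxon C and Taxon E — a synapomorphy uniting that clade.
Most parsimonious ingroup topology: (((Taxon C,Taxon E),(Taxon Z,Taxon A)),Taxon P).
Taxon Z and Taxon A share a more recent common ancestor with each other than either does with Taxon E, so Taxon E is the least closely related of the three.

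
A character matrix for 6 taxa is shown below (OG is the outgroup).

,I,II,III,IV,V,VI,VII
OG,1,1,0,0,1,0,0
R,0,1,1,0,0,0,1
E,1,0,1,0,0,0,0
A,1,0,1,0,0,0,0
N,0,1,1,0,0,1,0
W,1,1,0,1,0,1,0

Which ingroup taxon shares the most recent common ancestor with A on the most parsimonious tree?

Character polarity is set by the outgroup: the derived state is whichever differs from the outgroup's state, so for I, II, V the derived state is '0', and for the remaining characters it is '1'.
I (derived state '0') is shared by N and R — a synapomorphy uniting that clade.
II (derived state '0') is shared by A and E — a synapomorphy uniting that clade.
Only A, E, N, and R show the derived state '1' for III, supporting them as a clade.
IV (derived state '1') is unique to W (autapomorphy; uninformative for grouping).
V (derived state '0') is shared by all ingroup taxa — unites the whole ingroup.
VI (state '1') occurs in N and W but conflicts with the nesting implied by the other characters — most parsimoniously interpreted as homoplasy.
VII: derived state '1' in R only — an autapomorphy, so it tells us nothing about relationships among taxa.
Most parsimonious ingroup topology: (((R,N),(E,A)),W).
A and E form a cherry on this tree, so they are sister taxa.

E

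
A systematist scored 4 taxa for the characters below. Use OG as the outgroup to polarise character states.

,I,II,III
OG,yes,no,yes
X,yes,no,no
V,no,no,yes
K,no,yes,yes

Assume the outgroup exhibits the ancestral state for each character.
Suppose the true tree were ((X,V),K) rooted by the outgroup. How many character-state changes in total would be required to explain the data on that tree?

Map each character onto ((X,V),K) (rooted by OG) and count the minimum state changes it requires (Fitch parsimony):
I: 2; II: 1; III: 1.
Total tree length = 4.

4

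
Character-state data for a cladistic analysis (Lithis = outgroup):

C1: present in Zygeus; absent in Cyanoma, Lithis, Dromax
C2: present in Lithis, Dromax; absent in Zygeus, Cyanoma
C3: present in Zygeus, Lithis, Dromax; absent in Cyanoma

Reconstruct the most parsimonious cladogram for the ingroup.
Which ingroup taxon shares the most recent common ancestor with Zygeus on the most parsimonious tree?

Cyanoma

Character polarity is set by the outgroup: the derived state is whichever differs from the outgroup's state, so for C2, C3 the derived state is 'absent', and for the remaining characters it is 'present'.
C1: derived state 'present' in Zygeus only — an autapomorphy, so it tells us nothing about relationships among taxa.
C2: derived state 'absent' in Cyanoma and Zygeus only — synapomorphy for {Cyanoma, Zygeus}.
C3: derived state 'absent' in Cyanoma only — an autapomorphy, so it tells us nothing about relationships among taxa.
Most parsimonious ingroup topology: ((Zygeus,Cyanoma),Dromax).
Zygeus and Cyanoma form a cherry on this tree, so they are sister taxa.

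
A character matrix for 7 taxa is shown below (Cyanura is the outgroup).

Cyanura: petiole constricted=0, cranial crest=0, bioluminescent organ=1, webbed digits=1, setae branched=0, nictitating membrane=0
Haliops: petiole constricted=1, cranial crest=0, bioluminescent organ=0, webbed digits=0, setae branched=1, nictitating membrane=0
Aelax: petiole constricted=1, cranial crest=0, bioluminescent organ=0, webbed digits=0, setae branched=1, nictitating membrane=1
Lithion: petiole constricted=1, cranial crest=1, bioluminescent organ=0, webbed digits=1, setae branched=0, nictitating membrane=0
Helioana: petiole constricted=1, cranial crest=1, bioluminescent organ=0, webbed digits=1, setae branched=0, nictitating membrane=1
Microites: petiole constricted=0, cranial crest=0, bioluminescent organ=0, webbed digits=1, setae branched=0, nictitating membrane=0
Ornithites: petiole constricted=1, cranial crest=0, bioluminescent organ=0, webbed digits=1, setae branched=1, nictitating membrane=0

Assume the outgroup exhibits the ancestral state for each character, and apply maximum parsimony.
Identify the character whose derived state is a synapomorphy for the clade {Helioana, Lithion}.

cranial crest

Character polarity is set by the outgroup: the derived state is whichever differs from the outgroup's state, so for bioluminescent organ, webbed digits the derived state is '0', and for the remaining characters it is '1'.
petiole constricted: derived state '1' in Aelax, Haliops, Helioana, Lithion, and Ornithites only — synapomorphy for {Aelax, Haliops, Helioana, Lithion, Ornithites}.
Only Helioana and Lithion show the derived state '1' for cranial crest, supporting them as a clade.
bioluminescent organ (derived state '0') is shared by all ingroup taxa — unites the whole ingroup.
Only Aelax and Haliops show the derived state '0' for webbed digits, supporting them as a clade.
Only Aelax, Haliops, and Ornithites show the derived state '1' for setae branched, supporting them as a clade.
nictitating membrane (state '1') occurs in Aelax and Helioana but conflicts with the nesting implied by the other characters — most parsimoniously interpreted as homoplasy.
Most parsimonious ingroup topology: ((((Haliops,Aelax),Ornithites),(Lithion,Helioana)),Microites).
The clade {Helioana, Lithion} is supported by cranial crest: its derived state '1' occurs in exactly those taxa and in no other taxon (including the outgroup).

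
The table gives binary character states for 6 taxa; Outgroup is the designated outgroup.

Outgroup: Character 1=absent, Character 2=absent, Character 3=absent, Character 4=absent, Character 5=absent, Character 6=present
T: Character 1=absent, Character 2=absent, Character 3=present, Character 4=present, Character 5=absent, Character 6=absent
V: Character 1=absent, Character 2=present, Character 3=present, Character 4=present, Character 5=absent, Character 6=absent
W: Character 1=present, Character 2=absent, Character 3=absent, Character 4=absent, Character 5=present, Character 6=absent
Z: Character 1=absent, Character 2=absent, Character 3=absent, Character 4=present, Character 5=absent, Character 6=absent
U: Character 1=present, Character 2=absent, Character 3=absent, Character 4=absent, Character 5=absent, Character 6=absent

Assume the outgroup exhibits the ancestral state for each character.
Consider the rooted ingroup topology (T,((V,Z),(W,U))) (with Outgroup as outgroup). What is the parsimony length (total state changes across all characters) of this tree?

Map each character onto (T,((V,Z),(W,U))) (rooted by Outgroup) and count the minimum state changes it requires (Fitch parsimony):
Character 1: 1; Character 2: 1; Character 3: 2; Character 4: 2; Character 5: 1; Character 6: 1.
Total tree length = 8.

8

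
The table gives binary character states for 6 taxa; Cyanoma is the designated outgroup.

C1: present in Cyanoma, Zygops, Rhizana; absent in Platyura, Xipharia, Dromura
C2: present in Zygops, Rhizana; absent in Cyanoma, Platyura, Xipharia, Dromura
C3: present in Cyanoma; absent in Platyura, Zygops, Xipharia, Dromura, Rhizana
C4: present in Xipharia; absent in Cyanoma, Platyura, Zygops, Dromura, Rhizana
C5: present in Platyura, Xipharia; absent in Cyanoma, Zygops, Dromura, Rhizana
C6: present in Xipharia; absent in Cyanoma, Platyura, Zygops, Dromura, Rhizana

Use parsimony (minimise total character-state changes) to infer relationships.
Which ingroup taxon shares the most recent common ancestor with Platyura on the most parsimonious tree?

Character polarity is set by the outgroup: the derived state is whichever differs from the outgroup's state, so for C1, C3 the derived state is 'absent', and for the remaining characters it is 'present'.
C1 (derived state 'absent') is shared by Dromura, Platyura, and Xipharia — a synapomorphy uniting that clade.
C2: derived state 'present' in Rhizana and Zygops only — synapomorphy for {Rhizana, Zygops}.
C3 (derived state 'absent') is shared by all ingroup taxa — unites the whole ingroup.
C4: derived state 'present' in Xipharia only — an autapomorphy, so it tells us nothing about relationships among taxa.
Only Platyura and Xipharia show the derived state 'present' for C5, supporting them as a clade.
C6: derived state 'present' in Xipharia only — an autapomorphy, so it tells us nothing about relationships among taxa.
Most parsimonious ingroup topology: (((Platyura,Xipharia),Dromura),(Zygops,Rhizana)).
Platyura and Xipharia form a cherry on this tree, so they are sister taxa.

Xipharia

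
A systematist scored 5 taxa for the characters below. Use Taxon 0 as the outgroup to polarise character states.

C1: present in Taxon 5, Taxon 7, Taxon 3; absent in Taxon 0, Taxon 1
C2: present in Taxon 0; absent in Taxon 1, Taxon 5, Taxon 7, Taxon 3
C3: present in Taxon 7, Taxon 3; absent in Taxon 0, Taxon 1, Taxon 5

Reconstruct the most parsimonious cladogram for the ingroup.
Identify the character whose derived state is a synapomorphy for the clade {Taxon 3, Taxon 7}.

C3

Character polarity is set by the outgroup: the derived state is whichever differs from the outgroup's state, so for C2 the derived state is 'absent', and for the remaining characters it is 'present'.
C1 (derived state 'present') is shared by Taxon 3, Taxon 5, and Taxon 7 — a synapomorphy uniting that clade.
C2 (derived state 'absent') is shared by all ingroup taxa — unites the whole ingroup.
Only Taxon 3 and Taxon 7 show the derived state 'present' for C3, supporting them as a clade.
Most parsimonious ingroup topology: (Taxon 1,(Taxon 5,(Taxon 7,Taxon 3))).
The clade {Taxon 3, Taxon 7} is supported by C3: its derived state 'present' occurs in exactly those taxa and in no other taxon (including the outgroup).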